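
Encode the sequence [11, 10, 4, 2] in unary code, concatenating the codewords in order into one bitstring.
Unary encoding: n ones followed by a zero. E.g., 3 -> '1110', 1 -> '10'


Encode each number as n ones followed by a terminating 0:
  11 -> 111111111110 (12 bits)
  10 -> 11111111110 (11 bits)
  4 -> 11110 (5 bits)
  2 -> 110 (3 bits)
Total length = 12 + 11 + 5 + 3 = 31 bits.

Unary([11, 10, 4, 2]) = 1111111111101111111111011110110 (31 bits)


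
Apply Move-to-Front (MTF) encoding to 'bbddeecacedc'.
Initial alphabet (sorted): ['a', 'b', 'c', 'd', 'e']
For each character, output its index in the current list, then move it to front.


MTF encoding:
'b': index 1 in ['a', 'b', 'c', 'd', 'e'] -> ['b', 'a', 'c', 'd', 'e']
'b': index 0 in ['b', 'a', 'c', 'd', 'e'] -> ['b', 'a', 'c', 'd', 'e']
'd': index 3 in ['b', 'a', 'c', 'd', 'e'] -> ['d', 'b', 'a', 'c', 'e']
'd': index 0 in ['d', 'b', 'a', 'c', 'e'] -> ['d', 'b', 'a', 'c', 'e']
'e': index 4 in ['d', 'b', 'a', 'c', 'e'] -> ['e', 'd', 'b', 'a', 'c']
'e': index 0 in ['e', 'd', 'b', 'a', 'c'] -> ['e', 'd', 'b', 'a', 'c']
'c': index 4 in ['e', 'd', 'b', 'a', 'c'] -> ['c', 'e', 'd', 'b', 'a']
'a': index 4 in ['c', 'e', 'd', 'b', 'a'] -> ['a', 'c', 'e', 'd', 'b']
'c': index 1 in ['a', 'c', 'e', 'd', 'b'] -> ['c', 'a', 'e', 'd', 'b']
'e': index 2 in ['c', 'a', 'e', 'd', 'b'] -> ['e', 'c', 'a', 'd', 'b']
'd': index 3 in ['e', 'c', 'a', 'd', 'b'] -> ['d', 'e', 'c', 'a', 'b']
'c': index 2 in ['d', 'e', 'c', 'a', 'b'] -> ['c', 'd', 'e', 'a', 'b']


Output: [1, 0, 3, 0, 4, 0, 4, 4, 1, 2, 3, 2]


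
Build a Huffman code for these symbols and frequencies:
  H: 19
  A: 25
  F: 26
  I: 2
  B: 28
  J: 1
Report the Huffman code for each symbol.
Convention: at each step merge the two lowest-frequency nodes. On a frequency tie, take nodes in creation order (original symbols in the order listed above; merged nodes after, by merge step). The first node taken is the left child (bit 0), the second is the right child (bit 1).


Huffman tree construction:
Step 1: Merge J(1) + I(2) = 3
Step 2: Merge (J+I)(3) + H(19) = 22
Step 3: Merge ((J+I)+H)(22) + A(25) = 47
Step 4: Merge F(26) + B(28) = 54
Step 5: Merge (((J+I)+H)+A)(47) + (F+B)(54) = 101
Read each symbol's code off the tree from the root (left child = 0, right child = 1).

Codes:
  H: 001 (length 3)
  A: 01 (length 2)
  F: 10 (length 2)
  I: 0001 (length 4)
  B: 11 (length 2)
  J: 0000 (length 4)
Average code length: 227/101 = 2.2475 bits/symbol


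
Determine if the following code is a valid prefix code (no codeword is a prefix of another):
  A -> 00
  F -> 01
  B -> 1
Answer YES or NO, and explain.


Checking each pair (does one codeword prefix another?):
  A='00' vs F='01': no prefix
  A='00' vs B='1': no prefix
  F='01' vs A='00': no prefix
  F='01' vs B='1': no prefix
  B='1' vs A='00': no prefix
  B='1' vs F='01': no prefix
No violation found over all pairs.

YES -- this is a valid prefix code. No codeword is a prefix of any other codeword.


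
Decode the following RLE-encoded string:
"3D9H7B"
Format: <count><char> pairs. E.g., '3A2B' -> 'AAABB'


Expanding each <count><char> pair:
  3D -> 'DDD'
  9H -> 'HHHHHHHHH'
  7B -> 'BBBBBBB'

Decoded = DDDHHHHHHHHHBBBBBBB


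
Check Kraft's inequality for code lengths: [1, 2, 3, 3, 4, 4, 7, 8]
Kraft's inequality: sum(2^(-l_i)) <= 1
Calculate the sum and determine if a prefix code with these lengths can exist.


Sum = 2^(-1) + 2^(-2) + 2^(-3) + 2^(-3) + 2^(-4) + 2^(-4) + 2^(-7) + 2^(-8)
    = 0.5 + 0.25 + 0.125 + 0.125 + 0.0625 + 0.0625 + 0.0078125 + 0.00390625
    = 291/256 = 1.13671875
Since 1.13671875 > 1, Kraft's inequality is NOT satisfied.
A prefix code with these lengths CANNOT exist.

Kraft sum = 1.13671875. Not satisfied.


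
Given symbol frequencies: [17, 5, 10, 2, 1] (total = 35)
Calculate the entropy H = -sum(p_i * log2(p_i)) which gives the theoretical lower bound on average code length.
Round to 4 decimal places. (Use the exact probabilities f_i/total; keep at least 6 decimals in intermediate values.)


Per-symbol terms -p_i * log2(p_i) with p_i = f_i/35:
  p = 17/35 = 0.485714: log2(p) = -1.041820, -p*log2(p) = 0.506027
  p = 5/35 = 0.142857: log2(p) = -2.807355, -p*log2(p) = 0.401051
  p = 10/35 = 0.285714: log2(p) = -1.807355, -p*log2(p) = 0.516387
  p = 2/35 = 0.057143: log2(p) = -4.129283, -p*log2(p) = 0.235959
  p = 1/35 = 0.028571: log2(p) = -5.129283, -p*log2(p) = 0.146551
H = 0.506027 + 0.401051 + 0.516387 + 0.235959 + 0.146551 = 1.805975

H = 1.806 bits/symbol


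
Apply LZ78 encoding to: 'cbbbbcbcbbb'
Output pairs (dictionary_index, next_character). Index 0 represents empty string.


LZ78 encoding steps:
Dictionary: {0: ''}
Step 1: w='' (idx 0), next='c' -> output (0, 'c'), add 'c' as idx 1
Step 2: w='' (idx 0), next='b' -> output (0, 'b'), add 'b' as idx 2
Step 3: w='b' (idx 2), next='b' -> output (2, 'b'), add 'bb' as idx 3
Step 4: w='b' (idx 2), next='c' -> output (2, 'c'), add 'bc' as idx 4
Step 5: w='bc' (idx 4), next='b' -> output (4, 'b'), add 'bcb' as idx 5
Step 6: w='bb' (idx 3), end of input -> output (3, '')


Encoded: [(0, 'c'), (0, 'b'), (2, 'b'), (2, 'c'), (4, 'b'), (3, '')]


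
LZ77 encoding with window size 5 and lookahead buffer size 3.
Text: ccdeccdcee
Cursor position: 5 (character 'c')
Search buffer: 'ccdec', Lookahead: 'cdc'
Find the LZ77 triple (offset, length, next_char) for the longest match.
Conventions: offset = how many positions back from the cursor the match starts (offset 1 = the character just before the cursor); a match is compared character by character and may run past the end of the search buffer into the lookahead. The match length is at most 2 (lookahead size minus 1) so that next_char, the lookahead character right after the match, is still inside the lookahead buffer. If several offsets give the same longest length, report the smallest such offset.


Try each offset into the search buffer:
  offset=1 (pos 4, char 'c'): match length 1
  offset=2 (pos 3, char 'e'): match length 0
  offset=3 (pos 2, char 'd'): match length 0
  offset=4 (pos 1, char 'c'): match length 2
  offset=5 (pos 0, char 'c'): match length 1
Longest match has length 2 at offset 4.
next_char = character at position 5 + 2 = 7 -> 'c'

Best match: offset=4, length=2 (matching 'cd' starting at position 1)
LZ77 triple: (4, 2, 'c')


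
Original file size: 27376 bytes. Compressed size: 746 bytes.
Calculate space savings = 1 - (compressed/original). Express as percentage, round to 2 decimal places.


ratio = compressed/original = 746/27376 = 0.02725
savings = 1 - ratio = 1 - 0.02725 = 0.97275
as a percentage: 0.97275 * 100 = 97.27%

Space savings = 1 - 746/27376 = 97.27%


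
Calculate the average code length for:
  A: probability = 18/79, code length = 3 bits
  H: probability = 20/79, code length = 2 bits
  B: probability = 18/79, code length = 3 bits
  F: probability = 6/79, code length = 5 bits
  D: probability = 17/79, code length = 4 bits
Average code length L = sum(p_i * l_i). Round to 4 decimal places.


Weighted contributions p_i * l_i:
  A: (18/79) * 3 = 54/79
  H: (20/79) * 2 = 40/79
  B: (18/79) * 3 = 54/79
  F: (6/79) * 5 = 30/79
  D: (17/79) * 4 = 68/79
Sum = (54 + 40 + 54 + 30 + 68)/79 = 246/79

L = 246/79 = 3.1139 bits/symbol


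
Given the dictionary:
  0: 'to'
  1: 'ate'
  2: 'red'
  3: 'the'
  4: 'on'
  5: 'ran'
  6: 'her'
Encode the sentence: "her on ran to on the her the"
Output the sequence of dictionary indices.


Look up each word in the dictionary:
  'her' -> 6
  'on' -> 4
  'ran' -> 5
  'to' -> 0
  'on' -> 4
  'the' -> 3
  'her' -> 6
  'the' -> 3

Encoded: [6, 4, 5, 0, 4, 3, 6, 3]


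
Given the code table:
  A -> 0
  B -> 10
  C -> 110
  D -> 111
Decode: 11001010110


Decoding:
110 -> C
0 -> A
10 -> B
10 -> B
110 -> C


Result: CABBC


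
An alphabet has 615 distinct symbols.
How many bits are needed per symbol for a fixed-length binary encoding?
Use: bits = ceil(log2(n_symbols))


log2(615) = 9.2644
Bracket: 2^9 = 512 < 615 <= 2^10 = 1024
So ceil(log2(615)) = 10

bits = ceil(log2(615)) = ceil(9.2644) = 10 bits


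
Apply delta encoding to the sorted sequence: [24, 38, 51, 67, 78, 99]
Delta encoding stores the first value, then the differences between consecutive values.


First value: 24
Deltas:
  38 - 24 = 14
  51 - 38 = 13
  67 - 51 = 16
  78 - 67 = 11
  99 - 78 = 21


Delta encoded: [24, 14, 13, 16, 11, 21]


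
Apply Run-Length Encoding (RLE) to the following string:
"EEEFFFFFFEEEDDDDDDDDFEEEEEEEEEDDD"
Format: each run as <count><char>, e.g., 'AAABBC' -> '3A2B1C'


Scanning runs left to right:
  i=0: run of 'E' x 3 -> '3E'
  i=3: run of 'F' x 6 -> '6F'
  i=9: run of 'E' x 3 -> '3E'
  i=12: run of 'D' x 8 -> '8D'
  i=20: run of 'F' x 1 -> '1F'
  i=21: run of 'E' x 9 -> '9E'
  i=30: run of 'D' x 3 -> '3D'

RLE = 3E6F3E8D1F9E3D


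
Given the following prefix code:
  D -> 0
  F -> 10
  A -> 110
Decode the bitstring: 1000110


Decoding step by step:
Bits 10 -> F
Bits 0 -> D
Bits 0 -> D
Bits 110 -> A


Decoded message: FDDA


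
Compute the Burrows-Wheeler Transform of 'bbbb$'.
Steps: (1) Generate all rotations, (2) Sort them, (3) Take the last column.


Rotations (sorted):
  0: $bbbb -> last char: b
  1: b$bbb -> last char: b
  2: bb$bb -> last char: b
  3: bbb$b -> last char: b
  4: bbbb$ -> last char: $


BWT = bbbb$


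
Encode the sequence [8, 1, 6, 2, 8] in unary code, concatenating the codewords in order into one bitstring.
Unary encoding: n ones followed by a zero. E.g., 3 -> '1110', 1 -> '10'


Encode each number as n ones followed by a terminating 0:
  8 -> 111111110 (9 bits)
  1 -> 10 (2 bits)
  6 -> 1111110 (7 bits)
  2 -> 110 (3 bits)
  8 -> 111111110 (9 bits)
Total length = 9 + 2 + 7 + 3 + 9 = 30 bits.

Unary([8, 1, 6, 2, 8]) = 111111110101111110110111111110 (30 bits)


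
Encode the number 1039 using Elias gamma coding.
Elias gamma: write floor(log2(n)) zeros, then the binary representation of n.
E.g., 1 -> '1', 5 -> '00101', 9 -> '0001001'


num_bits = floor(log2(1039)) + 1 = 11
leading_zeros = num_bits - 1 = 10
binary(1039) = 10000001111

Elias gamma(1039) = '0000000000' + '10000001111' = 000000000010000001111 (21 bits)


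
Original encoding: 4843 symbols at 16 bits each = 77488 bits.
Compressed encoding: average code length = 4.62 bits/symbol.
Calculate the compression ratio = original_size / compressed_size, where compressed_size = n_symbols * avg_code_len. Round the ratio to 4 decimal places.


original_size = n_symbols * orig_bits = 4843 * 16 = 77488 bits
compressed_size = n_symbols * avg_code_len = 4843 * 4.62 = 22374.66 bits
ratio = original_size / compressed_size = 77488 / 22374.66 = 3.4632

Compression ratio = 3.4632


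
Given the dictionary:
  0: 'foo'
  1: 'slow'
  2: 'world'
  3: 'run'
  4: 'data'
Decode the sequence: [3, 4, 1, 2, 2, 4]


Look up each index in the dictionary:
  3 -> 'run'
  4 -> 'data'
  1 -> 'slow'
  2 -> 'world'
  2 -> 'world'
  4 -> 'data'

Decoded: "run data slow world world data"


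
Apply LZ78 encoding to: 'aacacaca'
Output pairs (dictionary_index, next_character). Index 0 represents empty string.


LZ78 encoding steps:
Dictionary: {0: ''}
Step 1: w='' (idx 0), next='a' -> output (0, 'a'), add 'a' as idx 1
Step 2: w='a' (idx 1), next='c' -> output (1, 'c'), add 'ac' as idx 2
Step 3: w='ac' (idx 2), next='a' -> output (2, 'a'), add 'aca' as idx 3
Step 4: w='' (idx 0), next='c' -> output (0, 'c'), add 'c' as idx 4
Step 5: w='a' (idx 1), end of input -> output (1, '')


Encoded: [(0, 'a'), (1, 'c'), (2, 'a'), (0, 'c'), (1, '')]


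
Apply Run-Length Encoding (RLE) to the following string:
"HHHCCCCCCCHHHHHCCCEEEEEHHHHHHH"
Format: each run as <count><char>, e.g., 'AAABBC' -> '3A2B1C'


Scanning runs left to right:
  i=0: run of 'H' x 3 -> '3H'
  i=3: run of 'C' x 7 -> '7C'
  i=10: run of 'H' x 5 -> '5H'
  i=15: run of 'C' x 3 -> '3C'
  i=18: run of 'E' x 5 -> '5E'
  i=23: run of 'H' x 7 -> '7H'

RLE = 3H7C5H3C5E7H


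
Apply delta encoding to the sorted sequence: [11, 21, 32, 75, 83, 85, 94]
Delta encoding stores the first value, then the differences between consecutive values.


First value: 11
Deltas:
  21 - 11 = 10
  32 - 21 = 11
  75 - 32 = 43
  83 - 75 = 8
  85 - 83 = 2
  94 - 85 = 9


Delta encoded: [11, 10, 11, 43, 8, 2, 9]


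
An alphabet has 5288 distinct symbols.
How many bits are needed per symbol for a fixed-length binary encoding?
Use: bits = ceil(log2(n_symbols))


log2(5288) = 12.3685
Bracket: 2^12 = 4096 < 5288 <= 2^13 = 8192
So ceil(log2(5288)) = 13

bits = ceil(log2(5288)) = ceil(12.3685) = 13 bits


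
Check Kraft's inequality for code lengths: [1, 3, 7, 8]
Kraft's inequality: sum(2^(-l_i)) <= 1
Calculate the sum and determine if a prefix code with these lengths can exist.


Sum = 2^(-1) + 2^(-3) + 2^(-7) + 2^(-8)
    = 0.5 + 0.125 + 0.0078125 + 0.00390625
    = 163/256 = 0.63671875
Since 0.63671875 <= 1, Kraft's inequality IS satisfied.
A prefix code with these lengths CAN exist.

Kraft sum = 0.63671875. Satisfied.


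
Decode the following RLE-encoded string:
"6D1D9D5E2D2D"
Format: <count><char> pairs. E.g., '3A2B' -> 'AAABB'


Expanding each <count><char> pair:
  6D -> 'DDDDDD'
  1D -> 'D'
  9D -> 'DDDDDDDDD'
  5E -> 'EEEEE'
  2D -> 'DD'
  2D -> 'DD'

Decoded = DDDDDDDDDDDDDDDDEEEEEDDDD


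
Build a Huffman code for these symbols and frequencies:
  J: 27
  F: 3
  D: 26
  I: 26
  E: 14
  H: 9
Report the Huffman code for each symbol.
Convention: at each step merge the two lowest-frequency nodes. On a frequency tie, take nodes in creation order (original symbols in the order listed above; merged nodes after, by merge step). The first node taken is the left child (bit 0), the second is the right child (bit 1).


Huffman tree construction:
Step 1: Merge F(3) + H(9) = 12
Step 2: Merge (F+H)(12) + E(14) = 26
Step 3: Merge D(26) + I(26) = 52
Step 4: Merge ((F+H)+E)(26) + J(27) = 53
Step 5: Merge (D+I)(52) + (((F+H)+E)+J)(53) = 105
Read each symbol's code off the tree from the root (left child = 0, right child = 1).

Codes:
  J: 11 (length 2)
  F: 1000 (length 4)
  D: 00 (length 2)
  I: 01 (length 2)
  E: 101 (length 3)
  H: 1001 (length 4)
Average code length: 248/105 = 2.3619 bits/symbol


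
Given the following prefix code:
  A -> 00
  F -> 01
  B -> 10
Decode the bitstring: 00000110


Decoding step by step:
Bits 00 -> A
Bits 00 -> A
Bits 01 -> F
Bits 10 -> B


Decoded message: AAFB


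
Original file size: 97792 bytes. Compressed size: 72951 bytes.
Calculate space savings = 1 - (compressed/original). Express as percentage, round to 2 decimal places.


ratio = compressed/original = 72951/97792 = 0.745981
savings = 1 - ratio = 1 - 0.745981 = 0.254019
as a percentage: 0.254019 * 100 = 25.4%

Space savings = 1 - 72951/97792 = 25.4%


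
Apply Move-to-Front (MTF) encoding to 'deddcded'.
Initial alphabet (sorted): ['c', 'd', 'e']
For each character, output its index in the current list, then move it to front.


MTF encoding:
'd': index 1 in ['c', 'd', 'e'] -> ['d', 'c', 'e']
'e': index 2 in ['d', 'c', 'e'] -> ['e', 'd', 'c']
'd': index 1 in ['e', 'd', 'c'] -> ['d', 'e', 'c']
'd': index 0 in ['d', 'e', 'c'] -> ['d', 'e', 'c']
'c': index 2 in ['d', 'e', 'c'] -> ['c', 'd', 'e']
'd': index 1 in ['c', 'd', 'e'] -> ['d', 'c', 'e']
'e': index 2 in ['d', 'c', 'e'] -> ['e', 'd', 'c']
'd': index 1 in ['e', 'd', 'c'] -> ['d', 'e', 'c']


Output: [1, 2, 1, 0, 2, 1, 2, 1]


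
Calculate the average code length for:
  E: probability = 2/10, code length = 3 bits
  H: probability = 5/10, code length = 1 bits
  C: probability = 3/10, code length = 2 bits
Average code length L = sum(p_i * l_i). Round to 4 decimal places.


Weighted contributions p_i * l_i:
  E: (2/10) * 3 = 6/10
  H: (5/10) * 1 = 5/10
  C: (3/10) * 2 = 6/10
Sum = (6 + 5 + 6)/10 = 17/10

L = 17/10 = 1.7000 bits/symbol


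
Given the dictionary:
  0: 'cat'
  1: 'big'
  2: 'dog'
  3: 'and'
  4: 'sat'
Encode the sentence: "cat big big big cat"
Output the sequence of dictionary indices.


Look up each word in the dictionary:
  'cat' -> 0
  'big' -> 1
  'big' -> 1
  'big' -> 1
  'cat' -> 0

Encoded: [0, 1, 1, 1, 0]


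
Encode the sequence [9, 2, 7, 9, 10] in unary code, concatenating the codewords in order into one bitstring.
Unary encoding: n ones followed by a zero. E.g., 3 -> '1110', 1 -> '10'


Encode each number as n ones followed by a terminating 0:
  9 -> 1111111110 (10 bits)
  2 -> 110 (3 bits)
  7 -> 11111110 (8 bits)
  9 -> 1111111110 (10 bits)
  10 -> 11111111110 (11 bits)
Total length = 10 + 3 + 8 + 10 + 11 = 42 bits.

Unary([9, 2, 7, 9, 10]) = 111111111011011111110111111111011111111110 (42 bits)


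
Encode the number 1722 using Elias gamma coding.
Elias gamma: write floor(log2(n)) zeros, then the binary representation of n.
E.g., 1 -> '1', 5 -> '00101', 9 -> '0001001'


num_bits = floor(log2(1722)) + 1 = 11
leading_zeros = num_bits - 1 = 10
binary(1722) = 11010111010

Elias gamma(1722) = '0000000000' + '11010111010' = 000000000011010111010 (21 bits)


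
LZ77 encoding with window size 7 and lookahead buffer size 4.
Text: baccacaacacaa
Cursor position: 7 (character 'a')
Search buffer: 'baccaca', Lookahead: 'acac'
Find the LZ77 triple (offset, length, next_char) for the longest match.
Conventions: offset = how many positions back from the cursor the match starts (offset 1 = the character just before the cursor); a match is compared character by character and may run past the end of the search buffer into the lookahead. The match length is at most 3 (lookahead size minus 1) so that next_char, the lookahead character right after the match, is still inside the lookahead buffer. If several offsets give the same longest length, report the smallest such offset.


Try each offset into the search buffer:
  offset=1 (pos 6, char 'a'): match length 1
  offset=2 (pos 5, char 'c'): match length 0
  offset=3 (pos 4, char 'a'): match length 3
  offset=4 (pos 3, char 'c'): match length 0
  offset=5 (pos 2, char 'c'): match length 0
  offset=6 (pos 1, char 'a'): match length 2
  offset=7 (pos 0, char 'b'): match length 0
Longest match has length 3 at offset 3.
next_char = character at position 7 + 3 = 10 -> 'c'

Best match: offset=3, length=3 (matching 'aca' starting at position 4)
LZ77 triple: (3, 3, 'c')


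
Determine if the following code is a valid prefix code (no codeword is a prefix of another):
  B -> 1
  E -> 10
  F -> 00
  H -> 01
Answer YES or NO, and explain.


Checking each pair (does one codeword prefix another?):
  B='1' vs E='10': prefix -- VIOLATION

NO -- this is NOT a valid prefix code. B (1) is a prefix of E (10).


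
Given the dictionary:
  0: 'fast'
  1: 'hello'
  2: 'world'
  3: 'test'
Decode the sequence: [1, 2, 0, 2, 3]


Look up each index in the dictionary:
  1 -> 'hello'
  2 -> 'world'
  0 -> 'fast'
  2 -> 'world'
  3 -> 'test'

Decoded: "hello world fast world test"


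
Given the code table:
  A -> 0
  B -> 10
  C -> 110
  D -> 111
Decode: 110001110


Decoding:
110 -> C
0 -> A
0 -> A
111 -> D
0 -> A


Result: CAADA


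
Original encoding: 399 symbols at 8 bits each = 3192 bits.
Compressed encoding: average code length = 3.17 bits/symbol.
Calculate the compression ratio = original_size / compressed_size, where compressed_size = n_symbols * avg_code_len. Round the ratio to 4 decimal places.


original_size = n_symbols * orig_bits = 399 * 8 = 3192 bits
compressed_size = n_symbols * avg_code_len = 399 * 3.17 = 1264.83 bits
ratio = original_size / compressed_size = 3192 / 1264.83 = 2.5237

Compression ratio = 2.5237


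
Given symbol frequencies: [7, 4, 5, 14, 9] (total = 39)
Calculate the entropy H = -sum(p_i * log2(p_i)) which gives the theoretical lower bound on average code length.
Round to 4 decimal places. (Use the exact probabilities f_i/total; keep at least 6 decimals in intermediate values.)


Per-symbol terms -p_i * log2(p_i) with p_i = f_i/39:
  p = 7/39 = 0.179487: log2(p) = -2.478047, -p*log2(p) = 0.444778
  p = 4/39 = 0.102564: log2(p) = -3.285402, -p*log2(p) = 0.336964
  p = 5/39 = 0.128205: log2(p) = -2.963474, -p*log2(p) = 0.379933
  p = 14/39 = 0.358974: log2(p) = -1.478047, -p*log2(p) = 0.530581
  p = 9/39 = 0.230769: log2(p) = -2.115477, -p*log2(p) = 0.488187
H = 0.444778 + 0.336964 + 0.379933 + 0.530581 + 0.488187 = 2.180443

H = 2.1804 bits/symbol


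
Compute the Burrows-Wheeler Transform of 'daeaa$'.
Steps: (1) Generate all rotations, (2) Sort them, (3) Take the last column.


Rotations (sorted):
  0: $daeaa -> last char: a
  1: a$daea -> last char: a
  2: aa$dae -> last char: e
  3: aeaa$d -> last char: d
  4: daeaa$ -> last char: $
  5: eaa$da -> last char: a


BWT = aaed$a


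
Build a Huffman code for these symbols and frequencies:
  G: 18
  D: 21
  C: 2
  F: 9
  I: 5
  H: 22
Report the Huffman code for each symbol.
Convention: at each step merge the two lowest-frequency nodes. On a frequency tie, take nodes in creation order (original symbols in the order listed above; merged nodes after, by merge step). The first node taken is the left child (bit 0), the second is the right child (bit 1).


Huffman tree construction:
Step 1: Merge C(2) + I(5) = 7
Step 2: Merge (C+I)(7) + F(9) = 16
Step 3: Merge ((C+I)+F)(16) + G(18) = 34
Step 4: Merge D(21) + H(22) = 43
Step 5: Merge (((C+I)+F)+G)(34) + (D+H)(43) = 77
Read each symbol's code off the tree from the root (left child = 0, right child = 1).

Codes:
  G: 01 (length 2)
  D: 10 (length 2)
  C: 0000 (length 4)
  F: 001 (length 3)
  I: 0001 (length 4)
  H: 11 (length 2)
Average code length: 177/77 = 2.2987 bits/symbol


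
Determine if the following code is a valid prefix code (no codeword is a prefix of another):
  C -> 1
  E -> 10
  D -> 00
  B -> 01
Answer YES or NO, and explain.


Checking each pair (does one codeword prefix another?):
  C='1' vs E='10': prefix -- VIOLATION

NO -- this is NOT a valid prefix code. C (1) is a prefix of E (10).


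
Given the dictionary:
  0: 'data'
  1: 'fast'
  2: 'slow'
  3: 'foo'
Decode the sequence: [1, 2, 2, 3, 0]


Look up each index in the dictionary:
  1 -> 'fast'
  2 -> 'slow'
  2 -> 'slow'
  3 -> 'foo'
  0 -> 'data'

Decoded: "fast slow slow foo data"


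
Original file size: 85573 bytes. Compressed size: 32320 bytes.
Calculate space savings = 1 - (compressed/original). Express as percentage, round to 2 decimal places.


ratio = compressed/original = 32320/85573 = 0.377689
savings = 1 - ratio = 1 - 0.377689 = 0.622311
as a percentage: 0.622311 * 100 = 62.23%

Space savings = 1 - 32320/85573 = 62.23%


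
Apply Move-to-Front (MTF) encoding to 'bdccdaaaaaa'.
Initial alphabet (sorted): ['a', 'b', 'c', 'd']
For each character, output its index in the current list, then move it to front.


MTF encoding:
'b': index 1 in ['a', 'b', 'c', 'd'] -> ['b', 'a', 'c', 'd']
'd': index 3 in ['b', 'a', 'c', 'd'] -> ['d', 'b', 'a', 'c']
'c': index 3 in ['d', 'b', 'a', 'c'] -> ['c', 'd', 'b', 'a']
'c': index 0 in ['c', 'd', 'b', 'a'] -> ['c', 'd', 'b', 'a']
'd': index 1 in ['c', 'd', 'b', 'a'] -> ['d', 'c', 'b', 'a']
'a': index 3 in ['d', 'c', 'b', 'a'] -> ['a', 'd', 'c', 'b']
'a': index 0 in ['a', 'd', 'c', 'b'] -> ['a', 'd', 'c', 'b']
'a': index 0 in ['a', 'd', 'c', 'b'] -> ['a', 'd', 'c', 'b']
'a': index 0 in ['a', 'd', 'c', 'b'] -> ['a', 'd', 'c', 'b']
'a': index 0 in ['a', 'd', 'c', 'b'] -> ['a', 'd', 'c', 'b']
'a': index 0 in ['a', 'd', 'c', 'b'] -> ['a', 'd', 'c', 'b']


Output: [1, 3, 3, 0, 1, 3, 0, 0, 0, 0, 0]


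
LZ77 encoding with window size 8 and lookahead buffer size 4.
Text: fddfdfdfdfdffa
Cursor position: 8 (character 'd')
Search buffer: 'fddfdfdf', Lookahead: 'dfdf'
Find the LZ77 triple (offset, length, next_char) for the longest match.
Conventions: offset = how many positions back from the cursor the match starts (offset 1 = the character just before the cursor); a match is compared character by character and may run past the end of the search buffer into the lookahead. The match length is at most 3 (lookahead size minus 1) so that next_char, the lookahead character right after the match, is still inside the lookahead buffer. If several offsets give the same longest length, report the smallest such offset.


Try each offset into the search buffer:
  offset=1 (pos 7, char 'f'): match length 0
  offset=2 (pos 6, char 'd'): match length 3
  offset=3 (pos 5, char 'f'): match length 0
  offset=4 (pos 4, char 'd'): match length 3
  offset=5 (pos 3, char 'f'): match length 0
  offset=6 (pos 2, char 'd'): match length 3
  offset=7 (pos 1, char 'd'): match length 1
  offset=8 (pos 0, char 'f'): match length 0
Longest match has length 3, found at offsets 2, 4, 6; take the smallest, offset 2.
next_char = character at position 8 + 3 = 11 -> 'f'

Best match: offset=2, length=3 (matching 'dfd' starting at position 6)
LZ77 triple: (2, 3, 'f')


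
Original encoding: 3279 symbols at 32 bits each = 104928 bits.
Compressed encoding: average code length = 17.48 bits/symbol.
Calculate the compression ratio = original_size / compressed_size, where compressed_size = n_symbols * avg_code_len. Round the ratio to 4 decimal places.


original_size = n_symbols * orig_bits = 3279 * 32 = 104928 bits
compressed_size = n_symbols * avg_code_len = 3279 * 17.48 = 57316.92 bits
ratio = original_size / compressed_size = 104928 / 57316.92 = 1.8307

Compression ratio = 1.8307


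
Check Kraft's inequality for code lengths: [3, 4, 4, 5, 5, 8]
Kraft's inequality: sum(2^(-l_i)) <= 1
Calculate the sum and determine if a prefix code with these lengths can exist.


Sum = 2^(-3) + 2^(-4) + 2^(-4) + 2^(-5) + 2^(-5) + 2^(-8)
    = 0.125 + 0.0625 + 0.0625 + 0.03125 + 0.03125 + 0.00390625
    = 81/256 = 0.31640625
Since 0.31640625 <= 1, Kraft's inequality IS satisfied.
A prefix code with these lengths CAN exist.

Kraft sum = 0.31640625. Satisfied.


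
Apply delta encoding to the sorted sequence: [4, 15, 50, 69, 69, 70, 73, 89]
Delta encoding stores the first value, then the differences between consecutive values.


First value: 4
Deltas:
  15 - 4 = 11
  50 - 15 = 35
  69 - 50 = 19
  69 - 69 = 0
  70 - 69 = 1
  73 - 70 = 3
  89 - 73 = 16


Delta encoded: [4, 11, 35, 19, 0, 1, 3, 16]


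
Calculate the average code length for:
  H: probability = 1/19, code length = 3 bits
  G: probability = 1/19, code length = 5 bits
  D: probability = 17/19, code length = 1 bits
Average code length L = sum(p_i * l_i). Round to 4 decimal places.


Weighted contributions p_i * l_i:
  H: (1/19) * 3 = 3/19
  G: (1/19) * 5 = 5/19
  D: (17/19) * 1 = 17/19
Sum = (3 + 5 + 17)/19 = 25/19

L = 25/19 = 1.3158 bits/symbol


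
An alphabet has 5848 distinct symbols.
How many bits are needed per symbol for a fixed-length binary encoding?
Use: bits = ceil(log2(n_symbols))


log2(5848) = 12.5137
Bracket: 2^12 = 4096 < 5848 <= 2^13 = 8192
So ceil(log2(5848)) = 13

bits = ceil(log2(5848)) = ceil(12.5137) = 13 bits


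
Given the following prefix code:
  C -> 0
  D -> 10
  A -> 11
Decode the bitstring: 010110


Decoding step by step:
Bits 0 -> C
Bits 10 -> D
Bits 11 -> A
Bits 0 -> C


Decoded message: CDAC


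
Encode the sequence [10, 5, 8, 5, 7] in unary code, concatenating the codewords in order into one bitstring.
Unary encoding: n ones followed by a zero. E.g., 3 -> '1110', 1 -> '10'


Encode each number as n ones followed by a terminating 0:
  10 -> 11111111110 (11 bits)
  5 -> 111110 (6 bits)
  8 -> 111111110 (9 bits)
  5 -> 111110 (6 bits)
  7 -> 11111110 (8 bits)
Total length = 11 + 6 + 9 + 6 + 8 = 40 bits.

Unary([10, 5, 8, 5, 7]) = 1111111111011111011111111011111011111110 (40 bits)


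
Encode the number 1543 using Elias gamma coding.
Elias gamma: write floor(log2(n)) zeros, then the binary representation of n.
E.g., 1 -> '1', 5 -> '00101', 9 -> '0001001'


num_bits = floor(log2(1543)) + 1 = 11
leading_zeros = num_bits - 1 = 10
binary(1543) = 11000000111

Elias gamma(1543) = '0000000000' + '11000000111' = 000000000011000000111 (21 bits)


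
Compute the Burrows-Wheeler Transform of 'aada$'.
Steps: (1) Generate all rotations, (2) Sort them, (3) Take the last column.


Rotations (sorted):
  0: $aada -> last char: a
  1: a$aad -> last char: d
  2: aada$ -> last char: $
  3: ada$a -> last char: a
  4: da$aa -> last char: a


BWT = ad$aa


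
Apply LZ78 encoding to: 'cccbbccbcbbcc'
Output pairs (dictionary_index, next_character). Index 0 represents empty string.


LZ78 encoding steps:
Dictionary: {0: ''}
Step 1: w='' (idx 0), next='c' -> output (0, 'c'), add 'c' as idx 1
Step 2: w='c' (idx 1), next='c' -> output (1, 'c'), add 'cc' as idx 2
Step 3: w='' (idx 0), next='b' -> output (0, 'b'), add 'b' as idx 3
Step 4: w='b' (idx 3), next='c' -> output (3, 'c'), add 'bc' as idx 4
Step 5: w='c' (idx 1), next='b' -> output (1, 'b'), add 'cb' as idx 5
Step 6: w='cb' (idx 5), next='b' -> output (5, 'b'), add 'cbb' as idx 6
Step 7: w='cc' (idx 2), end of input -> output (2, '')


Encoded: [(0, 'c'), (1, 'c'), (0, 'b'), (3, 'c'), (1, 'b'), (5, 'b'), (2, '')]


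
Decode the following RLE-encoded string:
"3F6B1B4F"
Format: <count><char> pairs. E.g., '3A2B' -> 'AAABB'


Expanding each <count><char> pair:
  3F -> 'FFF'
  6B -> 'BBBBBB'
  1B -> 'B'
  4F -> 'FFFF'

Decoded = FFFBBBBBBBFFFF


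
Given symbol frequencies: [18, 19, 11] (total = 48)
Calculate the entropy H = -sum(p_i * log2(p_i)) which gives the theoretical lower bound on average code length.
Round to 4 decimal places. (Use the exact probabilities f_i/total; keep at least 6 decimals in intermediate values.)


Per-symbol terms -p_i * log2(p_i) with p_i = f_i/48:
  p = 18/48 = 0.375000: log2(p) = -1.415037, -p*log2(p) = 0.530639
  p = 19/48 = 0.395833: log2(p) = -1.337035, -p*log2(p) = 0.529243
  p = 11/48 = 0.229167: log2(p) = -2.125531, -p*log2(p) = 0.487101
H = 0.530639 + 0.529243 + 0.487101 = 1.546983

H = 1.547 bits/symbol


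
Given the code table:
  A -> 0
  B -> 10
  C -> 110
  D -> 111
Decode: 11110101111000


Decoding:
111 -> D
10 -> B
10 -> B
111 -> D
10 -> B
0 -> A
0 -> A


Result: DBBDBAA


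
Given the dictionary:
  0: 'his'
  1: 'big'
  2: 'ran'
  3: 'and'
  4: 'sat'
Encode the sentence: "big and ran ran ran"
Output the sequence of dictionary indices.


Look up each word in the dictionary:
  'big' -> 1
  'and' -> 3
  'ran' -> 2
  'ran' -> 2
  'ran' -> 2

Encoded: [1, 3, 2, 2, 2]


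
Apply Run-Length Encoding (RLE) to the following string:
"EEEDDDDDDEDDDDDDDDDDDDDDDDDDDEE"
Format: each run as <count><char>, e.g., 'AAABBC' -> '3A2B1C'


Scanning runs left to right:
  i=0: run of 'E' x 3 -> '3E'
  i=3: run of 'D' x 6 -> '6D'
  i=9: run of 'E' x 1 -> '1E'
  i=10: run of 'D' x 19 -> '19D'
  i=29: run of 'E' x 2 -> '2E'

RLE = 3E6D1E19D2E


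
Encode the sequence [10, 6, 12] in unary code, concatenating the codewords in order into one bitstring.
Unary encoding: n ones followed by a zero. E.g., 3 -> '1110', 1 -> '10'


Encode each number as n ones followed by a terminating 0:
  10 -> 11111111110 (11 bits)
  6 -> 1111110 (7 bits)
  12 -> 1111111111110 (13 bits)
Total length = 11 + 7 + 13 = 31 bits.

Unary([10, 6, 12]) = 1111111111011111101111111111110 (31 bits)


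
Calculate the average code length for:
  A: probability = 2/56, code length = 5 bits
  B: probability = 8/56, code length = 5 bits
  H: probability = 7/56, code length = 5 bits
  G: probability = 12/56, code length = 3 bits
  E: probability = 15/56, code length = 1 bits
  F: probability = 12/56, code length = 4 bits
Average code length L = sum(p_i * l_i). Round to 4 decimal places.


Weighted contributions p_i * l_i:
  A: (2/56) * 5 = 10/56
  B: (8/56) * 5 = 40/56
  H: (7/56) * 5 = 35/56
  G: (12/56) * 3 = 36/56
  E: (15/56) * 1 = 15/56
  F: (12/56) * 4 = 48/56
Sum = (10 + 40 + 35 + 36 + 15 + 48)/56 = 184/56

L = 184/56 = 3.2857 bits/symbol


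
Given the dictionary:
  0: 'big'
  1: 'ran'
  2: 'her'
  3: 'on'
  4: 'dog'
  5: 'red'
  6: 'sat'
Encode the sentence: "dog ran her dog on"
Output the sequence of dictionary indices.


Look up each word in the dictionary:
  'dog' -> 4
  'ran' -> 1
  'her' -> 2
  'dog' -> 4
  'on' -> 3

Encoded: [4, 1, 2, 4, 3]


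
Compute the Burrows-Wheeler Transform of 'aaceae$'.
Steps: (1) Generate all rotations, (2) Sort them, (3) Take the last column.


Rotations (sorted):
  0: $aaceae -> last char: e
  1: aaceae$ -> last char: $
  2: aceae$a -> last char: a
  3: ae$aace -> last char: e
  4: ceae$aa -> last char: a
  5: e$aacea -> last char: a
  6: eae$aac -> last char: c


BWT = e$aeaac


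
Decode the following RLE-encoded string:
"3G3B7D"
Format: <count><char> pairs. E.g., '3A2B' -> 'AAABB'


Expanding each <count><char> pair:
  3G -> 'GGG'
  3B -> 'BBB'
  7D -> 'DDDDDDD'

Decoded = GGGBBBDDDDDDD


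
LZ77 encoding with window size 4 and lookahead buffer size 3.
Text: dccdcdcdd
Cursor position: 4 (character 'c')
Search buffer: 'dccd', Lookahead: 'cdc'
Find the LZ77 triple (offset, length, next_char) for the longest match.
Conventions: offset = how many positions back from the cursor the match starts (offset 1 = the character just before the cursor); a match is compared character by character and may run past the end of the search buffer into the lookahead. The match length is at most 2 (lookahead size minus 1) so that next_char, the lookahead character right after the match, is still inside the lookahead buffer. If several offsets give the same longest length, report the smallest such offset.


Try each offset into the search buffer:
  offset=1 (pos 3, char 'd'): match length 0
  offset=2 (pos 2, char 'c'): match length 2
  offset=3 (pos 1, char 'c'): match length 1
  offset=4 (pos 0, char 'd'): match length 0
Longest match has length 2 at offset 2.
next_char = character at position 4 + 2 = 6 -> 'c'

Best match: offset=2, length=2 (matching 'cd' starting at position 2)
LZ77 triple: (2, 2, 'c')


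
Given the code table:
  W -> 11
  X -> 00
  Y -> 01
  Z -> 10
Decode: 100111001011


Decoding:
10 -> Z
01 -> Y
11 -> W
00 -> X
10 -> Z
11 -> W


Result: ZYWXZW


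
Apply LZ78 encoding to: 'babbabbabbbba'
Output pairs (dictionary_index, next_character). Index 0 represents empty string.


LZ78 encoding steps:
Dictionary: {0: ''}
Step 1: w='' (idx 0), next='b' -> output (0, 'b'), add 'b' as idx 1
Step 2: w='' (idx 0), next='a' -> output (0, 'a'), add 'a' as idx 2
Step 3: w='b' (idx 1), next='b' -> output (1, 'b'), add 'bb' as idx 3
Step 4: w='a' (idx 2), next='b' -> output (2, 'b'), add 'ab' as idx 4
Step 5: w='b' (idx 1), next='a' -> output (1, 'a'), add 'ba' as idx 5
Step 6: w='bb' (idx 3), next='b' -> output (3, 'b'), add 'bbb' as idx 6
Step 7: w='ba' (idx 5), end of input -> output (5, '')


Encoded: [(0, 'b'), (0, 'a'), (1, 'b'), (2, 'b'), (1, 'a'), (3, 'b'), (5, '')]


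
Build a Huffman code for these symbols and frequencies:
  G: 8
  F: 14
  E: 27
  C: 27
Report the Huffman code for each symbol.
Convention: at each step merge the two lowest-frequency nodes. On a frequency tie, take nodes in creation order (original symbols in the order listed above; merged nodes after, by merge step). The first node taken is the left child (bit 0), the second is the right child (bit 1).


Huffman tree construction:
Step 1: Merge G(8) + F(14) = 22
Step 2: Merge (G+F)(22) + E(27) = 49
Step 3: Merge C(27) + ((G+F)+E)(49) = 76
Read each symbol's code off the tree from the root (left child = 0, right child = 1).

Codes:
  G: 100 (length 3)
  F: 101 (length 3)
  E: 11 (length 2)
  C: 0 (length 1)
Average code length: 147/76 = 1.9342 bits/symbol


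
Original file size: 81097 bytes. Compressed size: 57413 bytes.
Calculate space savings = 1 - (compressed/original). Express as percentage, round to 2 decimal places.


ratio = compressed/original = 57413/81097 = 0.707955
savings = 1 - ratio = 1 - 0.707955 = 0.292045
as a percentage: 0.292045 * 100 = 29.2%

Space savings = 1 - 57413/81097 = 29.2%


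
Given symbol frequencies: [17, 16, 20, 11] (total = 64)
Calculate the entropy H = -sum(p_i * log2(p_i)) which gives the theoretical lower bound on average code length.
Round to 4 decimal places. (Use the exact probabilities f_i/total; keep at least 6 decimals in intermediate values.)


Per-symbol terms -p_i * log2(p_i) with p_i = f_i/64:
  p = 17/64 = 0.265625: log2(p) = -1.912537, -p*log2(p) = 0.508018
  p = 16/64 = 0.250000: log2(p) = -2.000000, -p*log2(p) = 0.500000
  p = 20/64 = 0.312500: log2(p) = -1.678072, -p*log2(p) = 0.524397
  p = 11/64 = 0.171875: log2(p) = -2.540568, -p*log2(p) = 0.436660
H = 0.508018 + 0.500000 + 0.524397 + 0.436660 = 1.969075

H = 1.9691 bits/symbol


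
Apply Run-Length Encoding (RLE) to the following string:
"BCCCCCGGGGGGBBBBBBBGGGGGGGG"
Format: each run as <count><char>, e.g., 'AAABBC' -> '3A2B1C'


Scanning runs left to right:
  i=0: run of 'B' x 1 -> '1B'
  i=1: run of 'C' x 5 -> '5C'
  i=6: run of 'G' x 6 -> '6G'
  i=12: run of 'B' x 7 -> '7B'
  i=19: run of 'G' x 8 -> '8G'

RLE = 1B5C6G7B8G


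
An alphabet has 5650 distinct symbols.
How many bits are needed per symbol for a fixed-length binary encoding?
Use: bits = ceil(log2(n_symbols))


log2(5650) = 12.464
Bracket: 2^12 = 4096 < 5650 <= 2^13 = 8192
So ceil(log2(5650)) = 13

bits = ceil(log2(5650)) = ceil(12.464) = 13 bits


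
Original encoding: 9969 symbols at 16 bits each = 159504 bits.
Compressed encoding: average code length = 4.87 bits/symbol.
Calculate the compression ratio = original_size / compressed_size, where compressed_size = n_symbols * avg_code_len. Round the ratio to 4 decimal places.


original_size = n_symbols * orig_bits = 9969 * 16 = 159504 bits
compressed_size = n_symbols * avg_code_len = 9969 * 4.87 = 48549.03 bits
ratio = original_size / compressed_size = 159504 / 48549.03 = 3.2854

Compression ratio = 3.2854


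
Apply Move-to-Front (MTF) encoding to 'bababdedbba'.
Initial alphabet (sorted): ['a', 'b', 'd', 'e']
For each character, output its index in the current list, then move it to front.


MTF encoding:
'b': index 1 in ['a', 'b', 'd', 'e'] -> ['b', 'a', 'd', 'e']
'a': index 1 in ['b', 'a', 'd', 'e'] -> ['a', 'b', 'd', 'e']
'b': index 1 in ['a', 'b', 'd', 'e'] -> ['b', 'a', 'd', 'e']
'a': index 1 in ['b', 'a', 'd', 'e'] -> ['a', 'b', 'd', 'e']
'b': index 1 in ['a', 'b', 'd', 'e'] -> ['b', 'a', 'd', 'e']
'd': index 2 in ['b', 'a', 'd', 'e'] -> ['d', 'b', 'a', 'e']
'e': index 3 in ['d', 'b', 'a', 'e'] -> ['e', 'd', 'b', 'a']
'd': index 1 in ['e', 'd', 'b', 'a'] -> ['d', 'e', 'b', 'a']
'b': index 2 in ['d', 'e', 'b', 'a'] -> ['b', 'd', 'e', 'a']
'b': index 0 in ['b', 'd', 'e', 'a'] -> ['b', 'd', 'e', 'a']
'a': index 3 in ['b', 'd', 'e', 'a'] -> ['a', 'b', 'd', 'e']


Output: [1, 1, 1, 1, 1, 2, 3, 1, 2, 0, 3]


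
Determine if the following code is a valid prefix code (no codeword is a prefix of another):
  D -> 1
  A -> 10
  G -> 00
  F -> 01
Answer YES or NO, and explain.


Checking each pair (does one codeword prefix another?):
  D='1' vs A='10': prefix -- VIOLATION

NO -- this is NOT a valid prefix code. D (1) is a prefix of A (10).


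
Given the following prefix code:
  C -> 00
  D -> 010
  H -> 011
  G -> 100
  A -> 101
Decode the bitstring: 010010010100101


Decoding step by step:
Bits 010 -> D
Bits 010 -> D
Bits 010 -> D
Bits 100 -> G
Bits 101 -> A


Decoded message: DDDGA


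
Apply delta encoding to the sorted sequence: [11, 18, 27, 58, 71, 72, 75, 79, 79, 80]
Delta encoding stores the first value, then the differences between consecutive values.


First value: 11
Deltas:
  18 - 11 = 7
  27 - 18 = 9
  58 - 27 = 31
  71 - 58 = 13
  72 - 71 = 1
  75 - 72 = 3
  79 - 75 = 4
  79 - 79 = 0
  80 - 79 = 1


Delta encoded: [11, 7, 9, 31, 13, 1, 3, 4, 0, 1]


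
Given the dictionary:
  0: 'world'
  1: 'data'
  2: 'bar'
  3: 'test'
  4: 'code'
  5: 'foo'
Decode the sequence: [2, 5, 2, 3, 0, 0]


Look up each index in the dictionary:
  2 -> 'bar'
  5 -> 'foo'
  2 -> 'bar'
  3 -> 'test'
  0 -> 'world'
  0 -> 'world'

Decoded: "bar foo bar test world world"


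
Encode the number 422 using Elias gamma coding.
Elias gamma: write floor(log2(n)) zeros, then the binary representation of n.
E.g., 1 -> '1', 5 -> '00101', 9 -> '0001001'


num_bits = floor(log2(422)) + 1 = 9
leading_zeros = num_bits - 1 = 8
binary(422) = 110100110

Elias gamma(422) = '00000000' + '110100110' = 00000000110100110 (17 bits)
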